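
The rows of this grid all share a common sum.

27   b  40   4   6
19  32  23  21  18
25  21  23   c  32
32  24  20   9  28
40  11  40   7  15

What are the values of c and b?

c = 12, b = 36

The complete rows each total 113.
Row 3 is missing 113 − 101 = 12 (since 25 + 21 + 23 + 32 = 101).
Row 1 is missing 113 − 77 = 36 (since 27 + 40 + 4 + 6 = 77).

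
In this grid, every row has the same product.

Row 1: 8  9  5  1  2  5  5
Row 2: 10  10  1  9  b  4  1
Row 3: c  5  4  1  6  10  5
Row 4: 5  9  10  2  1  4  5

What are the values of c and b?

c = 3, b = 5

Rows 1 and 4 each multiply to 18000, so every row has product 18000.
Row 3: 5×4×1×6×10×5 = 6000, so the missing entry is 18000 ÷ 6000 = 3.
Row 2: 10×10×1×9×4×1 = 3600, so the missing entry is 18000 ÷ 3600 = 5.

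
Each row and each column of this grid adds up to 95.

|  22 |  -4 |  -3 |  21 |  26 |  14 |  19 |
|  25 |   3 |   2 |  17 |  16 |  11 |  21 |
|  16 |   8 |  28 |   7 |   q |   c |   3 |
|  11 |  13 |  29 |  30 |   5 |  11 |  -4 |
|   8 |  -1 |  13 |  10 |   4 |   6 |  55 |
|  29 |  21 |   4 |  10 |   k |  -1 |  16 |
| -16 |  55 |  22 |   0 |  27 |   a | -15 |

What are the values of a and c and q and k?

The known cells in row 6 total 79, leaving 95 − 79 = 16 for the blank.
The known cells in column 5 total 94, leaving 95 − 94 = 1 for the blank.
The known cells in row 3 total 63, leaving 95 − 63 = 32 for the blank.
The known cells in row 7 total 73, leaving 95 − 73 = 22 for the blank.

a = 22, c = 32, q = 1, k = 16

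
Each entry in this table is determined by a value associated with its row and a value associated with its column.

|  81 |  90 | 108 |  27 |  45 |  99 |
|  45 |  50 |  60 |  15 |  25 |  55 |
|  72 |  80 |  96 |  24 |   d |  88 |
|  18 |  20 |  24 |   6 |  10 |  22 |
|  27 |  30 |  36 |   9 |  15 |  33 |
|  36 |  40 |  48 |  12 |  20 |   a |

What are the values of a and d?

Each row is a constant multiple of every other row — this is a multiplication table with the headers hidden.
Row 6 is 48/108 = 4/9 times row 1, so its entry in column 6 is 99 × 4/9 = 44.
Row 3 is 96/108 = 8/9 times row 1, so its entry in column 5 is 45 × 8/9 = 40.

a = 44, d = 40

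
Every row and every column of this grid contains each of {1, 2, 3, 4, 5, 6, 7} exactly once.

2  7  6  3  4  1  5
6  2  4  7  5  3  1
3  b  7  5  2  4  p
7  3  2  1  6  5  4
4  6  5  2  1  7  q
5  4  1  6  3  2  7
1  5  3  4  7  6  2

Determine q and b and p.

At (row 5, col 7): row 5 already has {1, 2, 4, 5, 6, 7}, so the value is 3.
For row 3, column 7: column 7 already has {1, 2, 3, 4, 5, 7}; that leaves 6.
At (row 3, col 2): row 3 already has {2, 3, 4, 5, 6, 7}, so the value is 1.

q = 3, b = 1, p = 6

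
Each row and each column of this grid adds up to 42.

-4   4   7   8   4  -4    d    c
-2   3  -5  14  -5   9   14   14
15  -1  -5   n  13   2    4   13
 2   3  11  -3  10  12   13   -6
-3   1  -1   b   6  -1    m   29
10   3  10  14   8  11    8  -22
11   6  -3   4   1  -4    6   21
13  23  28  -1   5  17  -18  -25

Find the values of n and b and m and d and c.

n = 1, b = 5, m = 6, d = 9, c = 18

Column 8 has 14 + 13 − 6 + 29 − 22 + 21 − 25 = 24; the blank must be 42 − 24 = 18.
Row 1 has -4 + 4 + 7 + 8 + 4 − 4 + 18 = 33; the blank must be 42 − 33 = 9.
Column 7 has 9 + 14 + 4 + 13 + 8 + 6 − 18 = 36; the blank must be 42 − 36 = 6.
Row 5 has -3 + 1 − 1 + 6 − 1 + 6 + 29 = 37; the blank must be 42 − 37 = 5.
Row 3 has 15 − 1 − 5 + 13 + 2 + 4 + 13 = 41; the blank must be 42 − 41 = 1.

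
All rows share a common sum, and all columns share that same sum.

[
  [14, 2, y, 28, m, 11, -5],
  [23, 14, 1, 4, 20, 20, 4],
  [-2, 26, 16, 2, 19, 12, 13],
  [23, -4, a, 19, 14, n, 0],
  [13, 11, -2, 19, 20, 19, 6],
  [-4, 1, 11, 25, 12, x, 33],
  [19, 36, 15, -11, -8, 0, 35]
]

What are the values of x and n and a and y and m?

x = 8, n = 16, a = 18, y = 27, m = 9

Rows 2 and 3 both sum to 86, so that's the common total.
The known cells in row 6 total 78, leaving 86 − 78 = 8 for the blank.
The known cells in column 5 total 77, leaving 86 − 77 = 9 for the blank.
The known cells in row 1 total 59, leaving 86 − 59 = 27 for the blank.
The known cells in column 3 total 68, leaving 86 − 68 = 18 for the blank.
The known cells in row 4 total 70, leaving 86 − 70 = 16 for the blank.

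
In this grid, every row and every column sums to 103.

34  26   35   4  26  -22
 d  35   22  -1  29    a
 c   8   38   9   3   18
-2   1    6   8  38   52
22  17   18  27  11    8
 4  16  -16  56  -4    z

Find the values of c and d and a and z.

The known cells in row 6 total 56, leaving 103 − 56 = 47 for the blank.
The known cells in row 3 total 76, leaving 103 − 76 = 27 for the blank.
The known cells in column 1 total 85, leaving 103 − 85 = 18 for the blank.
The known cells in row 2 total 103, leaving 103 − 103 = 0 for the blank.

c = 27, d = 18, a = 0, z = 47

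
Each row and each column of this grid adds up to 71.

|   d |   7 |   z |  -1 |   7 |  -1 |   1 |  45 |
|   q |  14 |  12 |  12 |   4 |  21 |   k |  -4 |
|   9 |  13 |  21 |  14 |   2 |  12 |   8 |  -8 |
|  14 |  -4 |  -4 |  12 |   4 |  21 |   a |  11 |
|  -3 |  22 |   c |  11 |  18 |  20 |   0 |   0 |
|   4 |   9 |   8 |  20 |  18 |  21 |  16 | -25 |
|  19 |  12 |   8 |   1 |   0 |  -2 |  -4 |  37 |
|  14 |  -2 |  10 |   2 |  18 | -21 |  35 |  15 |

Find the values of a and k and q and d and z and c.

a = 17, k = -2, q = 14, d = 0, z = 13, c = 3

Row 5: -3 + 22 + 11 + 18 + 20 + 0 + 0 = 68, so its missing entry is 71 − 68 = 3.
Column 3: 12 + 21 − 4 + 3 + 8 + 8 + 10 = 58, so its missing entry is 71 − 58 = 13.
Row 1: 7 + 13 − 1 + 7 − 1 + 1 + 45 = 71, so its missing entry is 71 − 71 = 0.
Row 4: 14 − 4 − 4 + 12 + 4 + 21 + 11 = 54, so its missing entry is 71 − 54 = 17.
Column 1: 0 + 9 + 14 − 3 + 4 + 19 + 14 = 57, so its missing entry is 71 − 57 = 14.
Row 2: 14 + 14 + 12 + 12 + 4 + 21 − 4 = 73, so its missing entry is 71 − 73 = -2.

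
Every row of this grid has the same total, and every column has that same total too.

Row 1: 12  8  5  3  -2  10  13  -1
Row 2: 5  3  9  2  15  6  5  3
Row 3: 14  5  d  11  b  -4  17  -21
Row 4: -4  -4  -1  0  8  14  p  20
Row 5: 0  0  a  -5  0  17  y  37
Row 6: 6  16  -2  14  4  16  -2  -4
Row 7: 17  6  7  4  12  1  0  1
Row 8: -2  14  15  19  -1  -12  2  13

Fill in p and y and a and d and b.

Rows 1 and 2 both sum to 48, so that's the common total.
The known cells in column 5 total 36, leaving 48 − 36 = 12 for the blank.
The known cells in row 4 total 33, leaving 48 − 33 = 15 for the blank.
The known cells in column 7 total 50, leaving 48 − 50 = -2 for the blank.
The known cells in row 5 total 47, leaving 48 − 47 = 1 for the blank.
The known cells in row 3 total 34, leaving 48 − 34 = 14 for the blank.

p = 15, y = -2, a = 1, d = 14, b = 12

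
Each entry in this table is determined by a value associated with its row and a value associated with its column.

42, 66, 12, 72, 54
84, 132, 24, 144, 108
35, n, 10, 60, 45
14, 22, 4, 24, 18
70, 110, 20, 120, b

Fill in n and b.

Each row is a constant multiple of every other row — this is a multiplication table with the headers hidden.
Row 3 is 35/42 = 5/6 times row 1, so its entry in column 2 is 66 × 5/6 = 55.
Row 5 is 70/42 = 5/3 times row 1, so its entry in column 5 is 54 × 5/3 = 90.

n = 55, b = 90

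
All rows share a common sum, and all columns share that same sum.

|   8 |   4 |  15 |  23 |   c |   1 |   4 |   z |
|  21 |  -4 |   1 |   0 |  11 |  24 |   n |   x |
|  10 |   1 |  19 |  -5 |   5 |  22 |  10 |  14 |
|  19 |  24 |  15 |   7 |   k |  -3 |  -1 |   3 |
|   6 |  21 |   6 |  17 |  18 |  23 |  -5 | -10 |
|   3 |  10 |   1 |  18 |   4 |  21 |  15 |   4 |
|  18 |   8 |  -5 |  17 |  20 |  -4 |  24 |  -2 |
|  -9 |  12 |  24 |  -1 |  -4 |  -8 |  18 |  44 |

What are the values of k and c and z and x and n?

Rows 3 and 5 both sum to 76, so that's the common total.
Row 4 has 19 + 24 + 15 + 7 − 3 − 1 + 3 = 64; the blank must be 76 − 64 = 12.
Column 5 has 11 + 5 + 12 + 18 + 4 + 20 − 4 = 66; the blank must be 76 − 66 = 10.
Row 1 has 8 + 4 + 15 + 23 + 10 + 1 + 4 = 65; the blank must be 76 − 65 = 11.
Column 8 has 11 + 14 + 3 − 10 + 4 − 2 + 44 = 64; the blank must be 76 − 64 = 12.
Row 2 has 21 − 4 + 1 + 0 + 11 + 24 + 12 = 65; the blank must be 76 − 65 = 11.

k = 12, c = 10, z = 11, x = 12, n = 11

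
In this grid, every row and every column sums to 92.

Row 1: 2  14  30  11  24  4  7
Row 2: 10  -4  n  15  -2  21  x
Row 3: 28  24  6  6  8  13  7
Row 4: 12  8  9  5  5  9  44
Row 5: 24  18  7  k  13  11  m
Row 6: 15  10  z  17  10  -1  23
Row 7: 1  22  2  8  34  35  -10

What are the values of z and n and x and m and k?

z = 18, n = 20, x = 32, m = -11, k = 30

Column 4: 11 + 15 + 6 + 5 + 17 + 8 = 62, so its missing entry is 92 − 62 = 30.
Row 5: 24 + 18 + 7 + 30 + 13 + 11 = 103, so its missing entry is 92 − 103 = -11.
Column 7: 7 + 7 + 44 − 11 + 23 − 10 = 60, so its missing entry is 92 − 60 = 32.
Row 2: 10 − 4 + 15 − 2 + 21 + 32 = 72, so its missing entry is 92 − 72 = 20.
Row 6: 15 + 10 + 17 + 10 − 1 + 23 = 74, so its missing entry is 92 − 74 = 18.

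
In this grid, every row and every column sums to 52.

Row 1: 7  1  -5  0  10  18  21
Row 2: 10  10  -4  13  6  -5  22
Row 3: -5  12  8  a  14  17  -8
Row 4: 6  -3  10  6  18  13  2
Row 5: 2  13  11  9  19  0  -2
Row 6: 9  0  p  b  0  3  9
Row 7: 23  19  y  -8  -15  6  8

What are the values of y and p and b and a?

y = 19, p = 13, b = 18, a = 14

The known cells in row 7 total 33, leaving 52 − 33 = 19 for the blank.
The known cells in row 3 total 38, leaving 52 − 38 = 14 for the blank.
The known cells in column 4 total 34, leaving 52 − 34 = 18 for the blank.
The known cells in row 6 total 39, leaving 52 − 39 = 13 for the blank.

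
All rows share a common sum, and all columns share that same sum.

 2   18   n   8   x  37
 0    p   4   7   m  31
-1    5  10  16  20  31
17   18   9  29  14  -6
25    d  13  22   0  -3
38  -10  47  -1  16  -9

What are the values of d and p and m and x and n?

Rows 3 and 4 both sum to 81, so that's the common total.
Column 3: 4 + 10 + 9 + 13 + 47 = 83, so its missing entry is 81 − 83 = -2.
Row 1: 2 + 18 − 2 + 8 + 37 = 63, so its missing entry is 81 − 63 = 18.
Column 5: 18 + 20 + 14 + 0 + 16 = 68, so its missing entry is 81 − 68 = 13.
Row 2: 0 + 4 + 7 + 13 + 31 = 55, so its missing entry is 81 − 55 = 26.
Row 5: 25 + 13 + 22 + 0 − 3 = 57, so its missing entry is 81 − 57 = 24.

d = 24, p = 26, m = 13, x = 18, n = -2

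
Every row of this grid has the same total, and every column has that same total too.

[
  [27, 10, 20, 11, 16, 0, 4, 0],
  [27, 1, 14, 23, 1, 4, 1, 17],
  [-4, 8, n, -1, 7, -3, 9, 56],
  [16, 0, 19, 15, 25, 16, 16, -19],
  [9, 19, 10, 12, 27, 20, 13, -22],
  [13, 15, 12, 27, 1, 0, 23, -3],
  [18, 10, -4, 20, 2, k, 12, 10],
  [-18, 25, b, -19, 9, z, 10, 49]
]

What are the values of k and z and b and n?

k = 20, z = 31, b = 1, n = 16

Rows 1 and 2 both sum to 88, so that's the common total.
Row 7: 18 + 10 − 4 + 20 + 2 + 12 + 10 = 68, so its missing entry is 88 − 68 = 20.
Column 6: 0 + 4 − 3 + 16 + 20 + 0 + 20 = 57, so its missing entry is 88 − 57 = 31.
Row 8: -18 + 25 − 19 + 9 + 31 + 10 + 49 = 87, so its missing entry is 88 − 87 = 1.
Row 3: -4 + 8 − 1 + 7 − 3 + 9 + 56 = 72, so its missing entry is 88 − 72 = 16.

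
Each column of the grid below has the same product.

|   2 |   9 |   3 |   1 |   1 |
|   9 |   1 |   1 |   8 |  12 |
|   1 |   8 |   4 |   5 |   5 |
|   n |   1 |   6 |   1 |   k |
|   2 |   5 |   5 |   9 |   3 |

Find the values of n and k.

Columns 2 and 4 each multiply to 360, so every column has product 360.
Column 1: 2×9×1×2 = 36, so the missing entry is 360 ÷ 36 = 10.
Column 5: 1×12×5×3 = 180, so the missing entry is 360 ÷ 180 = 2.

n = 10, k = 2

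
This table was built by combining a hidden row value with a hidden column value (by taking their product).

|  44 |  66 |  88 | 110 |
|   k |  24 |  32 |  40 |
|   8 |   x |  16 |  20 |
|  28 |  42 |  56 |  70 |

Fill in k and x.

k = 16, x = 12

Each row is a constant multiple of every other row — this is a multiplication table with the headers hidden.
Row 2 is 40/110 = 4/11 times row 1, so its entry in column 1 is 44 × 4/11 = 16.
Row 3 is 20/110 = 2/11 times row 1, so its entry in column 2 is 66 × 2/11 = 12.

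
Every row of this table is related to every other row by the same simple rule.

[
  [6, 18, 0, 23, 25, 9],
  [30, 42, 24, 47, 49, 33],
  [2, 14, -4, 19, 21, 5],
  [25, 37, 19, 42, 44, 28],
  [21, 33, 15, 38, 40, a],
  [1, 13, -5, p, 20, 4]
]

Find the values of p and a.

The difference between any two rows is the same in every column — this is an addition table with the headers hidden.
Row 6 minus row 1 is 13 − 18 = -5, so its entry in column 4 is 23 + (-5) = 18.
Row 5 minus row 1 is 33 − 18 = 15, so its entry in column 6 is 9 + 15 = 24.

p = 18, a = 24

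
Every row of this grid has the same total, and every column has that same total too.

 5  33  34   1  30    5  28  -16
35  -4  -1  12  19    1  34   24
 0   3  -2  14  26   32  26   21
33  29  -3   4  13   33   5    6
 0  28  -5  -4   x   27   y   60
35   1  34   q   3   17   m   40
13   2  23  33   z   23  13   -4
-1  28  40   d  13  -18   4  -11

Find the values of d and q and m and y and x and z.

Rows 1 and 2 both sum to 120, so that's the common total.
Row 7 has 13 + 2 + 23 + 33 + 23 + 13 − 4 = 103; the blank must be 120 − 103 = 17.
Column 5 has 30 + 19 + 26 + 13 + 3 + 17 + 13 = 121; the blank must be 120 − 121 = -1.
Row 5 has 0 + 28 − 5 − 4 − 1 + 27 + 60 = 105; the blank must be 120 − 105 = 15.
Row 8 has -1 + 28 + 40 + 13 − 18 + 4 − 11 = 55; the blank must be 120 − 55 = 65.
Column 7 has 28 + 34 + 26 + 5 + 15 + 13 + 4 = 125; the blank must be 120 − 125 = -5.
Row 6 has 35 + 1 + 34 + 3 + 17 − 5 + 40 = 125; the blank must be 120 − 125 = -5.

d = 65, q = -5, m = -5, y = 15, x = -1, z = 17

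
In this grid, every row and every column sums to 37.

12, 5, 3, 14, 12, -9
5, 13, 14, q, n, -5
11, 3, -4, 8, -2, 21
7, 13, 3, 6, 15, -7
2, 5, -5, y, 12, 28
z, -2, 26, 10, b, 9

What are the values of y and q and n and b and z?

y = -5, q = 4, n = 6, b = -6, z = 0

Row 5: 2 + 5 − 5 + 12 + 28 = 42, so its missing entry is 37 − 42 = -5.
Column 1: 12 + 5 + 11 + 7 + 2 = 37, so its missing entry is 37 − 37 = 0.
Row 6: 0 − 2 + 26 + 10 + 9 = 43, so its missing entry is 37 − 43 = -6.
Column 5: 12 − 2 + 15 + 12 − 6 = 31, so its missing entry is 37 − 31 = 6.
Row 2: 5 + 13 + 14 + 6 − 5 = 33, so its missing entry is 37 − 33 = 4.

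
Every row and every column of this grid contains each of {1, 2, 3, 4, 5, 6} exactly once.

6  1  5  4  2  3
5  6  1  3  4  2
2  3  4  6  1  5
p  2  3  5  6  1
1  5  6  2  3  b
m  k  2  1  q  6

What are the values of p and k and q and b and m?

For row 6, column 5: column 5 already has {1, 2, 3, 4, 6}; that leaves 5.
For row 6, column 2: column 2 already has {1, 2, 3, 5, 6}; that leaves 4.
Cell (4,1): row 4 already has {1, 2, 3, 5, 6} → 4.
At (row 5, col 6): row 5 already has {1, 2, 3, 5, 6}, so the value is 4.
At (row 6, col 1): row 6 already has {1, 2, 4, 5, 6}, so the value is 3.

p = 4, k = 4, q = 5, b = 4, m = 3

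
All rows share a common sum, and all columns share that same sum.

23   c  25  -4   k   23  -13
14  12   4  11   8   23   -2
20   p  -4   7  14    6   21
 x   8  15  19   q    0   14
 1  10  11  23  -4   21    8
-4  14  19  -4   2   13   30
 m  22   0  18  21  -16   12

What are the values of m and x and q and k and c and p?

m = 13, x = 3, q = 11, k = 18, c = -2, p = 6

Rows 2 and 5 both sum to 70, so that's the common total.
Row 3: 20 − 4 + 7 + 14 + 6 + 21 = 64, so its missing entry is 70 − 64 = 6.
Column 2: 12 + 6 + 8 + 10 + 14 + 22 = 72, so its missing entry is 70 − 72 = -2.
Row 1: 23 − 2 + 25 − 4 + 23 − 13 = 52, so its missing entry is 70 − 52 = 18.
Column 5: 18 + 8 + 14 − 4 + 2 + 21 = 59, so its missing entry is 70 − 59 = 11.
Row 4: 8 + 15 + 19 + 11 + 0 + 14 = 67, so its missing entry is 70 − 67 = 3.
Row 7: 22 + 0 + 18 + 21 − 16 + 12 = 57, so its missing entry is 70 − 57 = 13.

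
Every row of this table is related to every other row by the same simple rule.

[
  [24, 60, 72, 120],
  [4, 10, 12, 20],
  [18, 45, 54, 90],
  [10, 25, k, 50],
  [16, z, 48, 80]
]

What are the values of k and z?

Each row is a constant multiple of every other row — this is a multiplication table with the headers hidden.
Row 4 is 50/120 = 5/12 times row 1, so its entry in column 3 is 72 × 5/12 = 30.
Row 5 is 80/120 = 2/3 times row 1, so its entry in column 2 is 60 × 2/3 = 40.

k = 30, z = 40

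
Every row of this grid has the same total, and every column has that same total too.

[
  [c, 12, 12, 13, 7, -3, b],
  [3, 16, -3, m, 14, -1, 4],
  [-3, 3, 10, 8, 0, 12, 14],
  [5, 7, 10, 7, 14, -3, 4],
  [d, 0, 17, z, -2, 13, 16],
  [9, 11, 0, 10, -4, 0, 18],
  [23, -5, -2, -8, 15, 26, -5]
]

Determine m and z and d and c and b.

Rows 3 and 4 both sum to 44, so that's the common total.
Column 7 has 4 + 14 + 4 + 16 + 18 − 5 = 51; the blank must be 44 − 51 = -7.
Row 1 has 12 + 12 + 13 + 7 − 3 − 7 = 34; the blank must be 44 − 34 = 10.
Column 1 has 10 + 3 − 3 + 5 + 9 + 23 = 47; the blank must be 44 − 47 = -3.
Row 5 has -3 + 0 + 17 − 2 + 13 + 16 = 41; the blank must be 44 − 41 = 3.
Row 2 has 3 + 16 − 3 + 14 − 1 + 4 = 33; the blank must be 44 − 33 = 11.

m = 11, z = 3, d = -3, c = 10, b = -7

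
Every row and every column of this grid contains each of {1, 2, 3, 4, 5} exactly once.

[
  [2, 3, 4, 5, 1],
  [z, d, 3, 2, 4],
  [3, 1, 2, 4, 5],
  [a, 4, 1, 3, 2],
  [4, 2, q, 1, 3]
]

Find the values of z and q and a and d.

Cell (2,2): column 2 already has {1, 2, 3, 4} → 5.
For row 2, column 1: row 2 already has {2, 3, 4, 5}; that leaves 1.
At (row 5, col 3): row 5 already has {1, 2, 3, 4}, so the value is 5.
At (row 4, col 1): row 4 already has {1, 2, 3, 4}, so the value is 5.

z = 1, q = 5, a = 5, d = 5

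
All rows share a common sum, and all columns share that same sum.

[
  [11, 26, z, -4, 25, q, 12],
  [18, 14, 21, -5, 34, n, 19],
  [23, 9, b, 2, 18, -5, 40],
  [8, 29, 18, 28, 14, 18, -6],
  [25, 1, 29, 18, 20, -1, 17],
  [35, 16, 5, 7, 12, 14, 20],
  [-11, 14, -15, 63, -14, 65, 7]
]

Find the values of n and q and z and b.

Rows 4 and 5 both sum to 109, so that's the common total.
Row 3: 23 + 9 + 2 + 18 − 5 + 40 = 87, so its missing entry is 109 − 87 = 22.
Column 3: 21 + 22 + 18 + 29 + 5 − 15 = 80, so its missing entry is 109 − 80 = 29.
Row 1: 11 + 26 + 29 − 4 + 25 + 12 = 99, so its missing entry is 109 − 99 = 10.
Row 2: 18 + 14 + 21 − 5 + 34 + 19 = 101, so its missing entry is 109 − 101 = 8.

n = 8, q = 10, z = 29, b = 22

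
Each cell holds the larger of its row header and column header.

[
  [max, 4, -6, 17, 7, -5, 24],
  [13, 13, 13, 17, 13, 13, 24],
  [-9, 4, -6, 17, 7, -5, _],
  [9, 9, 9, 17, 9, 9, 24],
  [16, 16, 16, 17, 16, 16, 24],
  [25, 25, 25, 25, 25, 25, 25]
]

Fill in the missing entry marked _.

max(-9, 24) = 24.

24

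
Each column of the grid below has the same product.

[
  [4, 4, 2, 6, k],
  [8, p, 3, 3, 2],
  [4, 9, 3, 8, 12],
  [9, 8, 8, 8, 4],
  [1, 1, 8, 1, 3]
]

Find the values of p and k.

p = 4, k = 4

Columns 1 and 4 each multiply to 1152, so every column has product 1152.
Column 2: 4×9×8×1 = 288, so the missing entry is 1152 ÷ 288 = 4.
Column 5: 2×12×4×3 = 288, so the missing entry is 1152 ÷ 288 = 4.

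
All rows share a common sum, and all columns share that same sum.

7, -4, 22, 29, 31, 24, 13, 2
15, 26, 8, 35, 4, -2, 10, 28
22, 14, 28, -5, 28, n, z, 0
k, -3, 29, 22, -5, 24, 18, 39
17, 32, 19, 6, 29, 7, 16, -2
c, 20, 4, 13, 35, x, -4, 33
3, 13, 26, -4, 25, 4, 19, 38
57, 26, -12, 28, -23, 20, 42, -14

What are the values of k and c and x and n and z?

Rows 1 and 2 both sum to 124, so that's the common total.
Row 4: -3 + 29 + 22 − 5 + 24 + 18 + 39 = 124, so its missing entry is 124 − 124 = 0.
Column 1: 7 + 15 + 22 + 0 + 17 + 3 + 57 = 121, so its missing entry is 124 − 121 = 3.
Row 6: 3 + 20 + 4 + 13 + 35 − 4 + 33 = 104, so its missing entry is 124 − 104 = 20.
Column 7: 13 + 10 + 18 + 16 − 4 + 19 + 42 = 114, so its missing entry is 124 − 114 = 10.
Row 3: 22 + 14 + 28 − 5 + 28 + 10 + 0 = 97, so its missing entry is 124 − 97 = 27.

k = 0, c = 3, x = 20, n = 27, z = 10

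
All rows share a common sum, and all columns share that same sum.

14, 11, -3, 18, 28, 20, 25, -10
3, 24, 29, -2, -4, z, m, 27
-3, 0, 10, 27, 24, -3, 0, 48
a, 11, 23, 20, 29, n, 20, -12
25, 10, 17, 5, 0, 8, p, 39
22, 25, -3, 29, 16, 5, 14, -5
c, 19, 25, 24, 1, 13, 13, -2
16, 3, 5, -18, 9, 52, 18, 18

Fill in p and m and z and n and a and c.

p = -1, m = 14, z = 12, n = -4, a = 16, c = 10

Rows 1 and 3 both sum to 103, so that's the common total.
The known cells in row 5 total 104, leaving 103 − 104 = -1 for the blank.
The known cells in row 7 total 93, leaving 103 − 93 = 10 for the blank.
The known cells in column 1 total 87, leaving 103 − 87 = 16 for the blank.
The known cells in column 7 total 89, leaving 103 − 89 = 14 for the blank.
The known cells in row 2 total 91, leaving 103 − 91 = 12 for the blank.
The known cells in row 4 total 107, leaving 103 − 107 = -4 for the blank.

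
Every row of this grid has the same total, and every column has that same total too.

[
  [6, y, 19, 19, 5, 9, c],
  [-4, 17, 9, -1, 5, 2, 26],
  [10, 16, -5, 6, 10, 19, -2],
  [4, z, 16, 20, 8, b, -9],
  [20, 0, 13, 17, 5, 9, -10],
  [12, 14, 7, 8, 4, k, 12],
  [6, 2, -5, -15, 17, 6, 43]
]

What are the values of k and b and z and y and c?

Rows 2 and 3 both sum to 54, so that's the common total.
Row 6: 12 + 14 + 7 + 8 + 4 + 12 = 57, so its missing entry is 54 − 57 = -3.
Column 7: 26 − 2 − 9 − 10 + 12 + 43 = 60, so its missing entry is 54 − 60 = -6.
Row 1: 6 + 19 + 19 + 5 + 9 − 6 = 52, so its missing entry is 54 − 52 = 2.
Column 2: 2 + 17 + 16 + 0 + 14 + 2 = 51, so its missing entry is 54 − 51 = 3.
Row 4: 4 + 3 + 16 + 20 + 8 − 9 = 42, so its missing entry is 54 − 42 = 12.

k = -3, b = 12, z = 3, y = 2, c = -6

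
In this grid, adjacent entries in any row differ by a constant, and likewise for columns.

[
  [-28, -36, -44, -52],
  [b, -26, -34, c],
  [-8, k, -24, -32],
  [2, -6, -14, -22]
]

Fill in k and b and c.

Along each row the entries change by -8 per step; down each column they change by 10.
Row 3: from -8 at column 1, stepping by -8 to column 2 gives -16.
Row 2: from -26 at column 2, stepping by -8 to column 1 gives -18.
Row 2: from -26 at column 2, stepping by -8 to column 4 gives -42.

k = -16, b = -18, c = -42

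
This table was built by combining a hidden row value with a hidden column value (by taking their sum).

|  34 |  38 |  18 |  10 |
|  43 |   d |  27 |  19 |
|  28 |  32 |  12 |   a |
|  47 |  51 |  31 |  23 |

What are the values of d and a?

The difference between any two rows is the same in every column — this is an addition table with the headers hidden.
Row 2 minus row 1 is 27 − 18 = 9, so its entry in column 2 is 38 + 9 = 47.
Row 3 minus row 1 is 12 − 18 = -6, so its entry in column 4 is 10 + (-6) = 4.

d = 47, a = 4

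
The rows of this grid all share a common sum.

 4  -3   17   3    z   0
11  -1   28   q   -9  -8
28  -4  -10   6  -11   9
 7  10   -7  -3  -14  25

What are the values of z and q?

z = -3, q = -3

Row 3 sums to 18 and so does row 4; that's the common total.
In row 1 the known cells total 21, leaving 18 − 21 = -3.
In row 2 the known cells total 21, leaving 18 − 21 = -3.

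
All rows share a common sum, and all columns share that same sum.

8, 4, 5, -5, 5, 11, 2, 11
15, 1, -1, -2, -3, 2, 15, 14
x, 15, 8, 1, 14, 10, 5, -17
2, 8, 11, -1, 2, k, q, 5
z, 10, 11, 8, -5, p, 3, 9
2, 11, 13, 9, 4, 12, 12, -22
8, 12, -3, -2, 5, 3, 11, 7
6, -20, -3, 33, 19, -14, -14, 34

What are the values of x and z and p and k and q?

Rows 1 and 2 both sum to 41, so that's the common total.
Row 3 has 15 + 8 + 1 + 14 + 10 + 5 − 17 = 36; the blank must be 41 − 36 = 5.
Column 1 has 8 + 15 + 5 + 2 + 2 + 8 + 6 = 46; the blank must be 41 − 46 = -5.
Row 5 has -5 + 10 + 11 + 8 − 5 + 3 + 9 = 31; the blank must be 41 − 31 = 10.
Column 7 has 2 + 15 + 5 + 3 + 12 + 11 − 14 = 34; the blank must be 41 − 34 = 7.
Row 4 has 2 + 8 + 11 − 1 + 2 + 7 + 5 = 34; the blank must be 41 − 34 = 7.

x = 5, z = -5, p = 10, k = 7, q = 7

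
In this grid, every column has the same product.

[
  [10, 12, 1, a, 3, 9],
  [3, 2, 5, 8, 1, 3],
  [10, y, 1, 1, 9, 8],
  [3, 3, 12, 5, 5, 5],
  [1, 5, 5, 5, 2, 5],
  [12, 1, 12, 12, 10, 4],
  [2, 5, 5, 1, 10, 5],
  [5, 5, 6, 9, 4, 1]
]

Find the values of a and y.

a = 5, y = 12

Columns 3 and 6 each multiply to 108000, so every column has product 108000.
Column 4: 8×1×5×5×12×1×9 = 21600, so the missing entry is 108000 ÷ 21600 = 5.
Column 2: 12×2×3×5×1×5×5 = 9000, so the missing entry is 108000 ÷ 9000 = 12.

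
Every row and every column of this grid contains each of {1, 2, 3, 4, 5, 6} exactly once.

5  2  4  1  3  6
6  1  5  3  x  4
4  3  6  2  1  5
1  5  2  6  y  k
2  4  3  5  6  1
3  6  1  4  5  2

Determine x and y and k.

For row 4, column 6: column 6 already has {1, 2, 4, 5, 6}; that leaves 3.
At (row 4, col 5): row 4 already has {1, 2, 3, 5, 6}, so the value is 4.
At (row 2, col 5): row 2 already has {1, 3, 4, 5, 6}, so the value is 2.

x = 2, y = 4, k = 3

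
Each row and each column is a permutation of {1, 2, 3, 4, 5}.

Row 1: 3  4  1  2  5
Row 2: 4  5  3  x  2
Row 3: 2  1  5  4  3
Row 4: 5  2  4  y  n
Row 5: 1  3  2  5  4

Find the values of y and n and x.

y = 3, n = 1, x = 1

Cell (2,4): row 2 already has {2, 3, 4, 5} → 1.
Cell (4,4): column 4 already has {1, 2, 4, 5} → 3.
For row 4, column 5: row 4 already has {2, 3, 4, 5}; that leaves 1.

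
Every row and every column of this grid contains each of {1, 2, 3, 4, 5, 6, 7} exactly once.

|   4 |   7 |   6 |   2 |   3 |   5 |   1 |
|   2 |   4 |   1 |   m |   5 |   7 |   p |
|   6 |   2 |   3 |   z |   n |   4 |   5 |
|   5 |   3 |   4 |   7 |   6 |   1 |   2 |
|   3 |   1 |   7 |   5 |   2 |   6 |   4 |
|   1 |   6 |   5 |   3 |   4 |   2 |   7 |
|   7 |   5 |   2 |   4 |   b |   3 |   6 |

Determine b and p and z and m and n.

b = 1, p = 3, z = 1, m = 6, n = 7

At (row 7, col 5): row 7 already has {2, 3, 4, 5, 6, 7}, so the value is 1.
At (row 3, col 5): column 5 already has {1, 2, 3, 4, 5, 6}, so the value is 7.
For row 3, column 4: row 3 already has {2, 3, 4, 5, 6, 7}; that leaves 1.
Cell (2,7): column 7 already has {1, 2, 4, 5, 6, 7} → 3.
At (row 2, col 4): row 2 already has {1, 2, 3, 4, 5, 7}, so the value is 6.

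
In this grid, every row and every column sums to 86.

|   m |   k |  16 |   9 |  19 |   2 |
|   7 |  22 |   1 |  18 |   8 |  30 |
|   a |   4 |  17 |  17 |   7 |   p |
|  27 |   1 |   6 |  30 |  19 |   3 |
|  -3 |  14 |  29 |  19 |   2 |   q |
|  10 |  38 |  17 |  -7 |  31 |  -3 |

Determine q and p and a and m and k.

Column 2: 22 + 4 + 1 + 14 + 38 = 79, so its missing entry is 86 − 79 = 7.
Row 1: 7 + 16 + 9 + 19 + 2 = 53, so its missing entry is 86 − 53 = 33.
Column 1: 33 + 7 + 27 − 3 + 10 = 74, so its missing entry is 86 − 74 = 12.
Row 5: -3 + 14 + 29 + 19 + 2 = 61, so its missing entry is 86 − 61 = 25.
Row 3: 12 + 4 + 17 + 17 + 7 = 57, so its missing entry is 86 − 57 = 29.

q = 25, p = 29, a = 12, m = 33, k = 7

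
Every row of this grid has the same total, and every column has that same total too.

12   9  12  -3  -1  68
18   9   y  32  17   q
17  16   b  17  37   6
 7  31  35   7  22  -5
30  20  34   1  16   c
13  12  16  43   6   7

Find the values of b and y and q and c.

Rows 1 and 4 both sum to 97, so that's the common total.
Row 5 has 30 + 20 + 34 + 1 + 16 = 101; the blank must be 97 − 101 = -4.
Column 6 has 68 + 6 − 5 − 4 + 7 = 72; the blank must be 97 − 72 = 25.
Row 2 has 18 + 9 + 32 + 17 + 25 = 101; the blank must be 97 − 101 = -4.
Row 3 has 17 + 16 + 17 + 37 + 6 = 93; the blank must be 97 − 93 = 4.

b = 4, y = -4, q = 25, c = -4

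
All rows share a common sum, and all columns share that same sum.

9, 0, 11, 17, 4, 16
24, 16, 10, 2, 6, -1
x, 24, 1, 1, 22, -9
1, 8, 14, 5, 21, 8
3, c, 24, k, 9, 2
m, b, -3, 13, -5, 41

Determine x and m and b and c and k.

Rows 1 and 2 both sum to 57, so that's the common total.
Column 4 has 17 + 2 + 1 + 5 + 13 = 38; the blank must be 57 − 38 = 19.
Row 3 has 24 + 1 + 1 + 22 − 9 = 39; the blank must be 57 − 39 = 18.
Column 1 has 9 + 24 + 18 + 1 + 3 = 55; the blank must be 57 − 55 = 2.
Row 6 has 2 − 3 + 13 − 5 + 41 = 48; the blank must be 57 − 48 = 9.
Row 5 has 3 + 24 + 19 + 9 + 2 = 57; the blank must be 57 − 57 = 0.

x = 18, m = 2, b = 9, c = 0, k = 19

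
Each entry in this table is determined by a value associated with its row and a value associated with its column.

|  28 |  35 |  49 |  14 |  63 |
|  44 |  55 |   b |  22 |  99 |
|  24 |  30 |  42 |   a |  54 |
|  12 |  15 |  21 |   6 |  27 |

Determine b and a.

Each row is a constant multiple of every other row — this is a multiplication table with the headers hidden.
Row 2 is 99/63 = 11/7 times row 1, so its entry in column 3 is 49 × 11/7 = 77.
Row 3 is 54/63 = 6/7 times row 1, so its entry in column 4 is 14 × 6/7 = 12.

b = 77, a = 12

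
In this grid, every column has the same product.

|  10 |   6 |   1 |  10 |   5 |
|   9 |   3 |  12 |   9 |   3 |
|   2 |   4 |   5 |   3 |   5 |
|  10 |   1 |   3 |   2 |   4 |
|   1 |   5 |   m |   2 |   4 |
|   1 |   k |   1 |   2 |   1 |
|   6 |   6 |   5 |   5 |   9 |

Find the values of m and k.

m = 12, k = 5

Columns 1 and 5 each multiply to 10800, so every column has product 10800.
Column 3: 1×12×5×3×1×5 = 900, so the missing entry is 10800 ÷ 900 = 12.
Column 2: 6×3×4×1×5×6 = 2160, so the missing entry is 10800 ÷ 2160 = 5.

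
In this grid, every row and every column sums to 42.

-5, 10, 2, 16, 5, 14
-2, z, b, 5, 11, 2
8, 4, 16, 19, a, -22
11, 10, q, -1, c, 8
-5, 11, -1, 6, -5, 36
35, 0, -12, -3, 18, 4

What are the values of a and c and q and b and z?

Row 3: 8 + 4 + 16 + 19 − 22 = 25, so its missing entry is 42 − 25 = 17.
Column 5: 5 + 11 + 17 − 5 + 18 = 46, so its missing entry is 42 − 46 = -4.
Column 2: 10 + 4 + 10 + 11 + 0 = 35, so its missing entry is 42 − 35 = 7.
Row 2: -2 + 7 + 5 + 11 + 2 = 23, so its missing entry is 42 − 23 = 19.
Row 4: 11 + 10 − 1 − 4 + 8 = 24, so its missing entry is 42 − 24 = 18.

a = 17, c = -4, q = 18, b = 19, z = 7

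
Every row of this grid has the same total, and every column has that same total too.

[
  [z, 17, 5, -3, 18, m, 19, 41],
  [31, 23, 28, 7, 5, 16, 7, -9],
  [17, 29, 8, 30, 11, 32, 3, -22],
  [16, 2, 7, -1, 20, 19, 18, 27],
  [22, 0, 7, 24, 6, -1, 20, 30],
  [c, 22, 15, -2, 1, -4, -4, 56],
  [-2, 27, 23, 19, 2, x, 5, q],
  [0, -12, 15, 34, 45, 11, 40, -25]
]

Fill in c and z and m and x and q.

Rows 2 and 3 both sum to 108, so that's the common total.
The known cells in column 8 total 98, leaving 108 − 98 = 10 for the blank.
The known cells in row 7 total 84, leaving 108 − 84 = 24 for the blank.
The known cells in row 6 total 84, leaving 108 − 84 = 24 for the blank.
The known cells in column 1 total 108, leaving 108 − 108 = 0 for the blank.
The known cells in row 1 total 97, leaving 108 − 97 = 11 for the blank.

c = 24, z = 0, m = 11, x = 24, q = 10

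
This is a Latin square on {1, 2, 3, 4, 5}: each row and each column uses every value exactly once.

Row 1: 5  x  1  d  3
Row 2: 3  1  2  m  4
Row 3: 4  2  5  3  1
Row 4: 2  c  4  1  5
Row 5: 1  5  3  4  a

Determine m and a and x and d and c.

m = 5, a = 2, x = 4, d = 2, c = 3

At (row 5, col 5): row 5 already has {1, 3, 4, 5}, so the value is 2.
For row 4, column 2: row 4 already has {1, 2, 4, 5}; that leaves 3.
At (row 1, col 2): column 2 already has {1, 2, 3, 5}, so the value is 4.
For row 1, column 4: row 1 already has {1, 3, 4, 5}; that leaves 2.
Cell (2,4): row 2 already has {1, 2, 3, 4} → 5.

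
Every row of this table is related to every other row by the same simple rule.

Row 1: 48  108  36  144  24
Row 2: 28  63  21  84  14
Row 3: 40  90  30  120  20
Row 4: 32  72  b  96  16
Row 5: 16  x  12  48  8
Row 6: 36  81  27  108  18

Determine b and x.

Each row is a constant multiple of every other row — this is a multiplication table with the headers hidden.
Row 4 is 32/48 = 2/3 times row 1, so its entry in column 3 is 36 × 2/3 = 24.
Row 5 is 16/48 = 1/3 times row 1, so its entry in column 2 is 108 × 1/3 = 36.

b = 24, x = 36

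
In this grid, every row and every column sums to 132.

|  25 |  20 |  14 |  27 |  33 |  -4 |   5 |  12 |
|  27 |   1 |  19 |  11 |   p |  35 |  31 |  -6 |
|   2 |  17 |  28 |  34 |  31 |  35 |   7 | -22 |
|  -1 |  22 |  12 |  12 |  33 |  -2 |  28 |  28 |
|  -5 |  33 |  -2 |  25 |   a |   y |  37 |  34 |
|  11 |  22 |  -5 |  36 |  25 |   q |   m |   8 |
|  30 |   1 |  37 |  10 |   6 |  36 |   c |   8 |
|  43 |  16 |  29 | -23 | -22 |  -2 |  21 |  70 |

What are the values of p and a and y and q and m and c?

p = 14, a = 12, y = -2, q = 36, m = -1, c = 4

Row 2 has 27 + 1 + 19 + 11 + 35 + 31 − 6 = 118; the blank must be 132 − 118 = 14.
Column 5 has 33 + 14 + 31 + 33 + 25 + 6 − 22 = 120; the blank must be 132 − 120 = 12.
Row 5 has -5 + 33 − 2 + 25 + 12 + 37 + 34 = 134; the blank must be 132 − 134 = -2.
Column 6 has -4 + 35 + 35 − 2 − 2 + 36 − 2 = 96; the blank must be 132 − 96 = 36.
Row 6 has 11 + 22 − 5 + 36 + 25 + 36 + 8 = 133; the blank must be 132 − 133 = -1.
Row 7 has 30 + 1 + 37 + 10 + 6 + 36 + 8 = 128; the blank must be 132 − 128 = 4.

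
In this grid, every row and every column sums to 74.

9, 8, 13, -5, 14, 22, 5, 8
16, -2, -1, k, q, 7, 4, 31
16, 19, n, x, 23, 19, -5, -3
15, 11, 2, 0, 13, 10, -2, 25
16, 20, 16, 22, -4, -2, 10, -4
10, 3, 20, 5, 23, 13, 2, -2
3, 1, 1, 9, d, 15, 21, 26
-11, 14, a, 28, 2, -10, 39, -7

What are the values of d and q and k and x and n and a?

The known cells in row 7 total 76, leaving 74 − 76 = -2 for the blank.
The known cells in column 5 total 69, leaving 74 − 69 = 5 for the blank.
The known cells in row 8 total 55, leaving 74 − 55 = 19 for the blank.
The known cells in column 3 total 70, leaving 74 − 70 = 4 for the blank.
The known cells in row 3 total 73, leaving 74 − 73 = 1 for the blank.
The known cells in row 2 total 60, leaving 74 − 60 = 14 for the blank.

d = -2, q = 5, k = 14, x = 1, n = 4, a = 19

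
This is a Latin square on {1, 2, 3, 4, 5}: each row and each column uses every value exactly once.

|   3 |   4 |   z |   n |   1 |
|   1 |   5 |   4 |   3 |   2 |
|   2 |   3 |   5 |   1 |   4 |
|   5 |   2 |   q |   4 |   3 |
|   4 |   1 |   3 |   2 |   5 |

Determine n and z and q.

n = 5, z = 2, q = 1

Cell (4,3): row 4 already has {2, 3, 4, 5} → 1.
At (row 1, col 4): column 4 already has {1, 2, 3, 4}, so the value is 5.
For row 1, column 3: row 1 already has {1, 3, 4, 5}; that leaves 2.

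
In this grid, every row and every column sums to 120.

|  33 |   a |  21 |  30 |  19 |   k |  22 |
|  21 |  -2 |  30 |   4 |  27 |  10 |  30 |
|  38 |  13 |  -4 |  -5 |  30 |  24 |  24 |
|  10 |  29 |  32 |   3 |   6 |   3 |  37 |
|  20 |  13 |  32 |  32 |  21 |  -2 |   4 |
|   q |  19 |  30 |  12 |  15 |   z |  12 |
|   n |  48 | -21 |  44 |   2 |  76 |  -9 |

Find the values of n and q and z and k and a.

The known cells in column 2 total 120, leaving 120 − 120 = 0 for the blank.
The known cells in row 1 total 125, leaving 120 − 125 = -5 for the blank.
The known cells in column 6 total 106, leaving 120 − 106 = 14 for the blank.
The known cells in row 6 total 102, leaving 120 − 102 = 18 for the blank.
The known cells in row 7 total 140, leaving 120 − 140 = -20 for the blank.

n = -20, q = 18, z = 14, k = -5, a = 0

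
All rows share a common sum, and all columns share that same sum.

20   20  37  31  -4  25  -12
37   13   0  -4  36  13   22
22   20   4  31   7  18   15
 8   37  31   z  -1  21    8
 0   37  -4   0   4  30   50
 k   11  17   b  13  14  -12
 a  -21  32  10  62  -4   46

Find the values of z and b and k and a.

z = 13, b = 36, k = 38, a = -8

Rows 1 and 2 both sum to 117, so that's the common total.
Row 4: 8 + 37 + 31 − 1 + 21 + 8 = 104, so its missing entry is 117 − 104 = 13.
Column 4: 31 − 4 + 31 + 13 + 0 + 10 = 81, so its missing entry is 117 − 81 = 36.
Row 6: 11 + 17 + 36 + 13 + 14 − 12 = 79, so its missing entry is 117 − 79 = 38.
Row 7: -21 + 32 + 10 + 62 − 4 + 46 = 125, so its missing entry is 117 − 125 = -8.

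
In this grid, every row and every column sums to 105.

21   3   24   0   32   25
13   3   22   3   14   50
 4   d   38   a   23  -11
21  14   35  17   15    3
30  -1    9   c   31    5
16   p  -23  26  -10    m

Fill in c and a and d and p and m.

Column 6: 25 + 50 − 11 + 3 + 5 = 72, so its missing entry is 105 − 72 = 33.
Row 5: 30 − 1 + 9 + 31 + 5 = 74, so its missing entry is 105 − 74 = 31.
Row 6: 16 − 23 + 26 − 10 + 33 = 42, so its missing entry is 105 − 42 = 63.
Column 2: 3 + 3 + 14 − 1 + 63 = 82, so its missing entry is 105 − 82 = 23.
Row 3: 4 + 23 + 38 + 23 − 11 = 77, so its missing entry is 105 − 77 = 28.

c = 31, a = 28, d = 23, p = 63, m = 33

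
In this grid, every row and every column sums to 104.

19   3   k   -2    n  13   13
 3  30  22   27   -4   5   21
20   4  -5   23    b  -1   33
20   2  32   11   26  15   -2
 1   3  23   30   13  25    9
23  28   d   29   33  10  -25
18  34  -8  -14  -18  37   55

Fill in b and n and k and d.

Row 6 has 23 + 28 + 29 + 33 + 10 − 25 = 98; the blank must be 104 − 98 = 6.
Row 3 has 20 + 4 − 5 + 23 − 1 + 33 = 74; the blank must be 104 − 74 = 30.
Column 5 has -4 + 30 + 26 + 13 + 33 − 18 = 80; the blank must be 104 − 80 = 24.
Row 1 has 19 + 3 − 2 + 24 + 13 + 13 = 70; the blank must be 104 − 70 = 34.

b = 30, n = 24, k = 34, d = 6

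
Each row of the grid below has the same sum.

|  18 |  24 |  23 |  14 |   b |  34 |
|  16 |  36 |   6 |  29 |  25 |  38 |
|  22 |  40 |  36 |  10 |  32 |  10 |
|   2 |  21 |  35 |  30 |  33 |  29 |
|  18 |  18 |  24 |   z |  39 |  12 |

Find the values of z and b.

z = 39, b = 37

The complete rows each total 150.
Row 5 is missing 150 − 111 = 39 (since 18 + 18 + 24 + 39 + 12 = 111).
Row 1 is missing 150 − 113 = 37 (since 18 + 24 + 23 + 14 + 34 = 113).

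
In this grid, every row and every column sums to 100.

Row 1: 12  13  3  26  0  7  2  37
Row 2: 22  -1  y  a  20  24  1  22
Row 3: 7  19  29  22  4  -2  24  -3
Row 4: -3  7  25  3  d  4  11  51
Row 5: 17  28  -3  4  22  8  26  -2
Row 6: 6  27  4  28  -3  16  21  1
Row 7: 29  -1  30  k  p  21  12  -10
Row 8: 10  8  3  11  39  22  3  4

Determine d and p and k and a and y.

Column 3 has 3 + 29 + 25 − 3 + 4 + 30 + 3 = 91; the blank must be 100 − 91 = 9.
Row 4 has -3 + 7 + 25 + 3 + 4 + 11 + 51 = 98; the blank must be 100 − 98 = 2.
Column 5 has 0 + 20 + 4 + 2 + 22 − 3 + 39 = 84; the blank must be 100 − 84 = 16.
Row 7 has 29 − 1 + 30 + 16 + 21 + 12 − 10 = 97; the blank must be 100 − 97 = 3.
Row 2 has 22 − 1 + 9 + 20 + 24 + 1 + 22 = 97; the blank must be 100 − 97 = 3.

d = 2, p = 16, k = 3, a = 3, y = 9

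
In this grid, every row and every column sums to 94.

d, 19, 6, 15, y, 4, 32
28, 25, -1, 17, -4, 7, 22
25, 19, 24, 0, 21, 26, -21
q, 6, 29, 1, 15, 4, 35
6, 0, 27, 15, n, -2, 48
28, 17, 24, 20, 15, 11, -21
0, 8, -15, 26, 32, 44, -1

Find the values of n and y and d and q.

n = 0, y = 15, d = 3, q = 4

Row 5 has 6 + 0 + 27 + 15 − 2 + 48 = 94; the blank must be 94 − 94 = 0.
Column 5 has -4 + 21 + 15 + 0 + 15 + 32 = 79; the blank must be 94 − 79 = 15.
Row 4 has 6 + 29 + 1 + 15 + 4 + 35 = 90; the blank must be 94 − 90 = 4.
Row 1 has 19 + 6 + 15 + 15 + 4 + 32 = 91; the blank must be 94 − 91 = 3.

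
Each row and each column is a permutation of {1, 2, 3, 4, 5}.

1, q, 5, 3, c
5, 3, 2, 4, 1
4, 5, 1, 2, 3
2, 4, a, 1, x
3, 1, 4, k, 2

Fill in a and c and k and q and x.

For row 1, column 2: column 2 already has {1, 3, 4, 5}; that leaves 2.
At (row 1, col 5): row 1 already has {1, 2, 3, 5}, so the value is 4.
For row 4, column 5: column 5 already has {1, 2, 3, 4}; that leaves 5.
Cell (5,4): row 5 already has {1, 2, 3, 4} → 5.
At (row 4, col 3): row 4 already has {1, 2, 4, 5}, so the value is 3.

a = 3, c = 4, k = 5, q = 2, x = 5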